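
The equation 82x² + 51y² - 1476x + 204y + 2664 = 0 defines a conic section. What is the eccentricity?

Group: 82(x² - 18x) + 51(y² + 4y) = -2664
Completing the square gives 82(x - 9)² + 51(y + 2)² = -2664 + 6642 + 204 = 4182.
Divide by 4182: (x - 9)²/51 + (y + 2)²/82 = 1
Ellipse, center (9, -2), major axis vertical; a² = 82, b² = 51.
c² = a² - b² = 31, so c = √31.
e = c/a = √31/√82 = √2542/82.

e = √2542/82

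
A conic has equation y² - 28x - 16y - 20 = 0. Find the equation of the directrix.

x = -10

Only y is squared. Complete the square in y: (y - 8)² = 28(x + 3).
Vertex (-3, 8); 4p = 28 so p = 7. Opens right.
Directrix is the vertical line x = h − p = -3 − (7) = -10.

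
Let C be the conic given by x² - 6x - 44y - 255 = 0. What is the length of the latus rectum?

44

Only x is squared. Complete the square in x: (x - 3)² = 44(y + 6).
Vertex (3, -6); 4p = 44 so p = 11. Opens up.
Latus rectum length = |4p| = 44.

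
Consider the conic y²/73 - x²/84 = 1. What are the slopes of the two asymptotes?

Center (0, 0). The positive term is the y-term, so the transverse axis is vertical; a² = 73, b² = 84.
For a vertical hyperbola the asymptotes have slope ±a/b.
Here that is ±√73/2√21 = ±√1533/42.

√1533/42 and -√1533/42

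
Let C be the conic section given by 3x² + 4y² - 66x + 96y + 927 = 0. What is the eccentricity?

3(x² - 22x) + 4(y² + 24y) = -927
3(x - 11)² + 4(y + 12)² = -927 + 363 + 576 = 12
Divide through by 12 to get (x - 11)²/4 + (y + 12)²/3 = 1.
Ellipse, center (11, -12), major axis horizontal; a² = 4, b² = 3.
c² = a² - b² = 1, so c = 1.
e = c/a = 1/2.

e = 1/2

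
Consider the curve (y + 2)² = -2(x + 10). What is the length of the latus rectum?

2

Vertex (-10, -2); 4p = -2 so p = -1/2. Opens left.
Latus rectum length = |4p| = 2.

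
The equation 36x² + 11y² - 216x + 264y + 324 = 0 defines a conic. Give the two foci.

(3, -22) and (3, -2)

Group the x- and y-terms: 36(x² - 6x) + 11(y² + 24y) = -324
Complete the square in x and y: 36(x - 3)² + 11(y + 12)² = -324 + 324 + 1584 = 1584
Dividing both sides by 1584: (x - 3)²/44 + (y + 12)²/144 = 1
Ellipse, center (3, -12), major axis vertical; a² = 144, b² = 44.
c² = a² - b² = 144 - 44 = 100, so c = 10.
Foci lie on the vertical axis through the center: (h, k ± c).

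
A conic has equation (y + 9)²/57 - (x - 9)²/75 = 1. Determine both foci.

(9, -9 - 2√33) and (9, -9 + 2√33)

Center (9, -9). The positive term is the y-term, so the transverse axis is vertical; a² = 57, b² = 75.
c² = a² + b² = 57 + 75 = 132, so c = 2√33.
Foci lie on the vertical axis through the center: (h, k ± c).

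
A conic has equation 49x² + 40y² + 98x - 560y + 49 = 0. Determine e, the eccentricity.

e = 3/7

Collect terms: 49(x² + 2x) + 40(y² - 14y) = -49
Complete the square in x and y: 49(x + 1)² + 40(y - 7)² = -49 + 49 + 1960 = 1960
Divide by 1960: (x + 1)²/40 + (y - 7)²/49 = 1
Ellipse, center (-1, 7), major axis vertical; a² = 49, b² = 40.
c² = a² - b² = 9, so c = 3.
e = c/a = 3/7.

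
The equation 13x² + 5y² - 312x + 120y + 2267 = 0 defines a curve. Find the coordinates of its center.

(12, -12)

13(x² - 24x) + 5(y² + 24y) = -2267
Complete the square in x and y: 13(x - 12)² + 5(y + 12)² = -2267 + 1872 + 720 = 325
Dividing both sides by 325: (x - 12)²/25 + (y + 12)²/65 = 1
Ellipse with center (12, -12).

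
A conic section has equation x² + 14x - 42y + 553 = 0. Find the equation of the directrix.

y = 3/2

Only x is squared. Complete the square in x: (x + 7)² = 42(y - 12).
Vertex (-7, 12); 4p = 42 so p = 21/2. Opens up.
Directrix is the horizontal line y = k − p = 12 − (21/2) = 3/2.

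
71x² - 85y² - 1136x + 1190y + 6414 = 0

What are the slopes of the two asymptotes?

√6035/85 and -√6035/85

Group: 71(x² - 16x) -85(y² - 14y) = -6414
71(x - 8)² -85(y - 7)² = -6414 + 4544 - 4165 = -6035
Divide through by -6035 to get (y - 7)²/71 - (x - 8)²/85 = 1.
Hyperbola, center (8, 7), transverse axis vertical; a² = 71, b² = 85.
For a vertical hyperbola the asymptotes have slope ±a/b.
Here that is ±√71/√85 = ±√6035/85.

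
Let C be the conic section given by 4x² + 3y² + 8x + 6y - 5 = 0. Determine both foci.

(-1, -2) and (-1, 0)

4(x² + 2x) + 3(y² + 2y) = 5
4(x + 1)² + 3(y + 1)² = 5 + 4 + 3 = 12
Divide through by 12 to get (x + 1)²/3 + (y + 1)²/4 = 1.
Ellipse, center (-1, -1), major axis vertical; a² = 4, b² = 3.
c² = a² - b² = 4 - 3 = 1, so c = 1.
Foci lie on the vertical axis through the center: (h, k ± c).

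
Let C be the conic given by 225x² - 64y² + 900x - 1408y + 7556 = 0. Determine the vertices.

Group the x- and y-terms: 225(x² + 4x) -64(y² + 22y) = -7556
Complete the square: 225(x + 2)² -64(y + 11)² = -7556 + 900 - 7744 = -14400
Divide by -14400: (y + 11)²/225 - (x + 2)²/64 = 1
Hyperbola, center (-2, -11), transverse axis vertical; a² = 225, b² = 64.
a = 15. Vertices at (h, k ± a).

(-2, -26) and (-2, 4)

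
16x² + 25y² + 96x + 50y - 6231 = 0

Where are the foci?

Rearranging, 16(x² + 6x) + 25(y² + 2y) = 6231.
Complete the square in x and y: 16(x + 3)² + 25(y + 1)² = 6231 + 144 + 25 = 6400
Divide through by 6400 to get (x + 3)²/400 + (y + 1)²/256 = 1.
Ellipse, center (-3, -1), major axis horizontal; a² = 400, b² = 256.
c² = a² - b² = 400 - 256 = 144, so c = 12.
Foci lie on the horizontal axis through the center: (h ± c, k).

(-15, -1) and (9, -1)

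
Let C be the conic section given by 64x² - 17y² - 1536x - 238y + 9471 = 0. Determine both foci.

Group the x- and y-terms: 64(x² - 24x) -17(y² + 14y) = -9471
Complete the square in x and y: 64(x - 12)² -17(y + 7)² = -9471 + 9216 - 833 = -1088
Divide by -1088: (y + 7)²/64 - (x - 12)²/17 = 1
Hyperbola, center (12, -7), transverse axis vertical; a² = 64, b² = 17.
c² = a² + b² = 64 + 17 = 81, so c = 9.
Foci lie on the vertical axis through the center: (h, k ± c).

(12, -16) and (12, 2)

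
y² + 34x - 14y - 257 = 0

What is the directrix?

x = 35/2

Only y is squared. Complete the square in y: (y - 7)² = -34(x - 9).
Vertex (9, 7); 4p = -34 so p = -17/2. Opens left.
Directrix is the vertical line x = h − p = 9 − (-17/2) = 35/2.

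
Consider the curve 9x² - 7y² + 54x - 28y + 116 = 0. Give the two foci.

Rearranging, 9(x² + 6x) -7(y² + 4y) = -116.
9(x + 3)² -7(y + 2)² = -116 + 81 - 28 = -63
Dividing both sides by -63: (y + 2)²/9 - (x + 3)²/7 = 1
Hyperbola, center (-3, -2), transverse axis vertical; a² = 9, b² = 7.
c² = a² + b² = 9 + 7 = 16, so c = 4.
Foci lie on the vertical axis through the center: (h, k ± c).

(-3, -6) and (-3, 2)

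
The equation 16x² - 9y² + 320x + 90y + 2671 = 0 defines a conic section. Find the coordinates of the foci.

(-10, -10) and (-10, 20)

Collect terms: 16(x² + 20x) -9(y² - 10y) = -2671
Complete the square: 16(x + 10)² -9(y - 5)² = -2671 + 1600 - 225 = -1296
Divide by -1296: (y - 5)²/144 - (x + 10)²/81 = 1
Hyperbola, center (-10, 5), transverse axis vertical; a² = 144, b² = 81.
c² = a² + b² = 144 + 81 = 225, so c = 15.
Foci lie on the vertical axis through the center: (h, k ± c).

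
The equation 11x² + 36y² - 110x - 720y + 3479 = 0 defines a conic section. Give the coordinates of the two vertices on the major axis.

(-1, 10) and (11, 10)

Collect terms: 11(x² - 10x) + 36(y² - 20y) = -3479
11(x - 5)² + 36(y - 10)² = -3479 + 275 + 3600 = 396
Divide by 396: (x - 5)²/36 + (y - 10)²/11 = 1
Ellipse, center (5, 10), major axis horizontal; a² = 36, b² = 11.
a = 6. Vertices at (h ± a, k).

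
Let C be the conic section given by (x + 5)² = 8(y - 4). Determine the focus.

(-5, 6)

Vertex (-5, 4); 4p = 8 so p = 2. Opens up.
Focus is p units from the vertex along the axis: (h, k + p).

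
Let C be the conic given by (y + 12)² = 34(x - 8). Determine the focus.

(33/2, -12)

Vertex (8, -12); 4p = 34 so p = 17/2. Opens right.
Focus is p units from the vertex along the axis: (h + p, k).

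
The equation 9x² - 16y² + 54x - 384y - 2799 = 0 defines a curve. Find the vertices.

(-11, -12) and (5, -12)

9(x² + 6x) -16(y² + 24y) = 2799
Complete the square: 9(x + 3)² -16(y + 12)² = 2799 + 81 - 2304 = 576
Divide by 576: (x + 3)²/64 - (y + 12)²/36 = 1
Hyperbola, center (-3, -12), transverse axis horizontal; a² = 64, b² = 36.
a = 8. Vertices at (h ± a, k).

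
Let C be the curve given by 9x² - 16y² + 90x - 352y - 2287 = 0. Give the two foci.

Collect terms: 9(x² + 10x) -16(y² + 22y) = 2287
Complete the square: 9(x + 5)² -16(y + 11)² = 2287 + 225 - 1936 = 576
Divide by 576: (x + 5)²/64 - (y + 11)²/36 = 1
Hyperbola, center (-5, -11), transverse axis horizontal; a² = 64, b² = 36.
c² = a² + b² = 64 + 36 = 100, so c = 10.
Foci lie on the horizontal axis through the center: (h ± c, k).

(-15, -11) and (5, -11)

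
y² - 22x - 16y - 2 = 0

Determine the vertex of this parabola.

(-3, 8)

Only y is squared. Complete the square in y: (y - 8)² = 22(x + 3).
Vertex (-3, 8); 4p = 22 so p = 11/2. Opens right.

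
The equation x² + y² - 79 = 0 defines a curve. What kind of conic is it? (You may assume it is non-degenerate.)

circle

No xy term. Coefficients of x² and y² are A = 1, C = 1.
A = C (same sign) ⇒ circle.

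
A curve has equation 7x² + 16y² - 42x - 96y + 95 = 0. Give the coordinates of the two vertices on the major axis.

(-1, 3) and (7, 3)

Group the x- and y-terms: 7(x² - 6x) + 16(y² - 6y) = -95
Complete the square in x and y: 7(x - 3)² + 16(y - 3)² = -95 + 63 + 144 = 112
Dividing both sides by 112: (x - 3)²/16 + (y - 3)²/7 = 1
Ellipse, center (3, 3), major axis horizontal; a² = 16, b² = 7.
a = 4. Vertices at (h ± a, k).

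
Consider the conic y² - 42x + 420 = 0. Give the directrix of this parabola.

x = -1/2

Only y is squared. Complete the square in y: y² = 42(x - 10).
Vertex (10, 0); 4p = 42 so p = 21/2. Opens right.
Directrix is the vertical line x = h − p = 10 − (21/2) = -1/2.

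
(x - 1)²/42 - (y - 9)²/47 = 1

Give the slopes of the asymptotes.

Center (1, 9). The positive term is the x-term, so the transverse axis is horizontal; a² = 42, b² = 47.
For a horizontal hyperbola the asymptotes have slope ±b/a.
Here that is ±√47/√42 = ±√1974/42.

√1974/42 and -√1974/42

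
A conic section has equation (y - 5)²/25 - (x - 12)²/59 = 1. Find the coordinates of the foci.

(12, 5 - 2√21) and (12, 5 + 2√21)

Center (12, 5). The positive term is the y-term, so the transverse axis is vertical; a² = 25, b² = 59.
c² = a² + b² = 25 + 59 = 84, so c = 2√21.
Foci lie on the vertical axis through the center: (h, k ± c).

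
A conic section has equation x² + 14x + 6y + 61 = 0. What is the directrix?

Only x is squared. Complete the square in x: (x + 7)² = -6(y + 2).
Vertex (-7, -2); 4p = -6 so p = -3/2. Opens down.
Directrix is the horizontal line y = k − p = -2 − (-3/2) = -1/2.

y = -1/2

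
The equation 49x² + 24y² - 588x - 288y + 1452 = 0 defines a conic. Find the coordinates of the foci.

Group: 49(x² - 12x) + 24(y² - 12y) = -1452
49(x - 6)² + 24(y - 6)² = -1452 + 1764 + 864 = 1176
Dividing both sides by 1176: (x - 6)²/24 + (y - 6)²/49 = 1
Ellipse, center (6, 6), major axis vertical; a² = 49, b² = 24.
c² = a² - b² = 49 - 24 = 25, so c = 5.
Foci lie on the vertical axis through the center: (h, k ± c).

(6, 1) and (6, 11)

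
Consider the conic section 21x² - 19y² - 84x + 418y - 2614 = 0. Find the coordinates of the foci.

(2 - 2√10, 11) and (2 + 2√10, 11)

21(x² - 4x) -19(y² - 22y) = 2614
21(x - 2)² -19(y - 11)² = 2614 + 84 - 2299 = 399
Divide through by 399 to get (x - 2)²/19 - (y - 11)²/21 = 1.
Hyperbola, center (2, 11), transverse axis horizontal; a² = 19, b² = 21.
c² = a² + b² = 19 + 21 = 40, so c = 2√10.
Foci lie on the horizontal axis through the center: (h ± c, k).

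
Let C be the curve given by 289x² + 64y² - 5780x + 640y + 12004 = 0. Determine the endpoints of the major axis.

Collect terms: 289(x² - 20x) + 64(y² + 10y) = -12004
Completing the square gives 289(x - 10)² + 64(y + 5)² = -12004 + 28900 + 1600 = 18496.
Divide by 18496: (x - 10)²/64 + (y + 5)²/289 = 1
Ellipse, center (10, -5), major axis vertical; a² = 289, b² = 64.
a = 17. Vertices at (h, k ± a).

(10, -22) and (10, 12)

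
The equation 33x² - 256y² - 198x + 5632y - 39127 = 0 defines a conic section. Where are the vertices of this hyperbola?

(-13, 11) and (19, 11)

Group: 33(x² - 6x) -256(y² - 22y) = 39127
33(x - 3)² -256(y - 11)² = 39127 + 297 - 30976 = 8448
Dividing both sides by 8448: (x - 3)²/256 - (y - 11)²/33 = 1
Hyperbola, center (3, 11), transverse axis horizontal; a² = 256, b² = 33.
a = 16. Vertices at (h ± a, k).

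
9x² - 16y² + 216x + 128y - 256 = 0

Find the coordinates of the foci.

(-27, 4) and (3, 4)

9(x² + 24x) -16(y² - 8y) = 256
Complete the square: 9(x + 12)² -16(y - 4)² = 256 + 1296 - 256 = 1296
Divide by 1296: (x + 12)²/144 - (y - 4)²/81 = 1
Hyperbola, center (-12, 4), transverse axis horizontal; a² = 144, b² = 81.
c² = a² + b² = 144 + 81 = 225, so c = 15.
Foci lie on the horizontal axis through the center: (h ± c, k).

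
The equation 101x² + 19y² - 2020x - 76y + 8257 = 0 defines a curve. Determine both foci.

Collect terms: 101(x² - 20x) + 19(y² - 4y) = -8257
Complete the square in x and y: 101(x - 10)² + 19(y - 2)² = -8257 + 10100 + 76 = 1919
Divide through by 1919 to get (x - 10)²/19 + (y - 2)²/101 = 1.
Ellipse, center (10, 2), major axis vertical; a² = 101, b² = 19.
c² = a² - b² = 101 - 19 = 82, so c = √82.
Foci lie on the vertical axis through the center: (h, k ± c).

(10, 2 - √82) and (10, 2 + √82)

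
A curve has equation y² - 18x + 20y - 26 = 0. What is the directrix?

Only y is squared. Complete the square in y: (y + 10)² = 18(x + 7).
Vertex (-7, -10); 4p = 18 so p = 9/2. Opens right.
Directrix is the vertical line x = h − p = -7 − (9/2) = -23/2.

x = -23/2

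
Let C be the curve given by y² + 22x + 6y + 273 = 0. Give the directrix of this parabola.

x = -13/2

Only y is squared. Complete the square in y: (y + 3)² = -22(x + 12).
Vertex (-12, -3); 4p = -22 so p = -11/2. Opens left.
Directrix is the vertical line x = h − p = -12 − (-11/2) = -13/2.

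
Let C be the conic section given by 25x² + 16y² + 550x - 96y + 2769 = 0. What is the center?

Collect terms: 25(x² + 22x) + 16(y² - 6y) = -2769
Completing the square gives 25(x + 11)² + 16(y - 3)² = -2769 + 3025 + 144 = 400.
Divide by 400: (x + 11)²/16 + (y - 3)²/25 = 1
Ellipse with center (-11, 3).

(-11, 3)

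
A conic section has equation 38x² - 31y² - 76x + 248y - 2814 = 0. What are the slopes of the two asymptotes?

√1178/31 and -√1178/31

38(x² - 2x) -31(y² - 8y) = 2814
Complete the square: 38(x - 1)² -31(y - 4)² = 2814 + 38 - 496 = 2356
Divide by 2356: (x - 1)²/62 - (y - 4)²/76 = 1
Hyperbola, center (1, 4), transverse axis horizontal; a² = 62, b² = 76.
For a horizontal hyperbola the asymptotes have slope ±b/a.
Here that is ±2√19/√62 = ±√1178/31.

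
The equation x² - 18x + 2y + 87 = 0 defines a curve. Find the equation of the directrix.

y = -5/2

Only x is squared. Complete the square in x: (x - 9)² = -2(y + 3).
Vertex (9, -3); 4p = -2 so p = -1/2. Opens down.
Directrix is the horizontal line y = k − p = -3 − (-1/2) = -5/2.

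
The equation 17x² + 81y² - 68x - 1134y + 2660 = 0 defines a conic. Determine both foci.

(-6, 7) and (10, 7)

Group the x- and y-terms: 17(x² - 4x) + 81(y² - 14y) = -2660
Complete the square: 17(x - 2)² + 81(y - 7)² = -2660 + 68 + 3969 = 1377
Divide by 1377: (x - 2)²/81 + (y - 7)²/17 = 1
Ellipse, center (2, 7), major axis horizontal; a² = 81, b² = 17.
c² = a² - b² = 81 - 17 = 64, so c = 8.
Foci lie on the horizontal axis through the center: (h ± c, k).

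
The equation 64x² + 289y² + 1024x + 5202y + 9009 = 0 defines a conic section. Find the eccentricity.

64(x² + 16x) + 289(y² + 18y) = -9009
64(x + 8)² + 289(y + 9)² = -9009 + 4096 + 23409 = 18496
Divide by 18496: (x + 8)²/289 + (y + 9)²/64 = 1
Ellipse, center (-8, -9), major axis horizontal; a² = 289, b² = 64.
c² = a² - b² = 225, so c = 15.
e = c/a = 15/17.

e = 15/17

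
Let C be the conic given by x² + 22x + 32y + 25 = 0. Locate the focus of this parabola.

(-11, -5)

Only x is squared. Complete the square in x: (x + 11)² = -32(y - 3).
Vertex (-11, 3); 4p = -32 so p = -8. Opens down.
Focus is p units from the vertex along the axis: (h, k + p).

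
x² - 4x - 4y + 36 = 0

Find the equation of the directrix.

y = 7

Only x is squared. Complete the square in x: (x - 2)² = 4(y - 8).
Vertex (2, 8); 4p = 4 so p = 1. Opens up.
Directrix is the horizontal line y = k − p = 8 − (1) = 7.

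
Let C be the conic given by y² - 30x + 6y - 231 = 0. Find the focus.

(-1/2, -3)

Only y is squared. Complete the square in y: (y + 3)² = 30(x + 8).
Vertex (-8, -3); 4p = 30 so p = 15/2. Opens right.
Focus is p units from the vertex along the axis: (h + p, k).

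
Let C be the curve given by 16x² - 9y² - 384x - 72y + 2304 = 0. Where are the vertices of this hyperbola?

(12, -8) and (12, 0)

Collect terms: 16(x² - 24x) -9(y² + 8y) = -2304
Complete the square in x and y: 16(x - 12)² -9(y + 4)² = -2304 + 2304 - 144 = -144
Dividing both sides by -144: (y + 4)²/16 - (x - 12)²/9 = 1
Hyperbola, center (12, -4), transverse axis vertical; a² = 16, b² = 9.
a = 4. Vertices at (h, k ± a).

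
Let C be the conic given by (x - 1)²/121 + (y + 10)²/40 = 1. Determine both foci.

Center (1, -10). The larger denominator 121 sits under the x-term, so the major axis is horizontal; a² = 121, b² = 40.
c² = a² - b² = 121 - 40 = 81, so c = 9.
Foci lie on the horizontal axis through the center: (h ± c, k).

(-8, -10) and (10, -10)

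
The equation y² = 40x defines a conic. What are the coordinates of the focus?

Vertex (0, 0); 4p = 40 so p = 10. Opens right.
Focus is p units from the vertex along the axis: (h + p, k).

(10, 0)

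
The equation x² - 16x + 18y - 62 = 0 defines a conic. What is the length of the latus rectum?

18

Only x is squared. Complete the square in x: (x - 8)² = -18(y - 7).
Vertex (8, 7); 4p = -18 so p = -9/2. Opens down.
Latus rectum length = |4p| = 18.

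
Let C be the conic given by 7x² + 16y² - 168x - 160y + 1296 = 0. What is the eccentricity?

e = 3/4

Group: 7(x² - 24x) + 16(y² - 10y) = -1296
Completing the square gives 7(x - 12)² + 16(y - 5)² = -1296 + 1008 + 400 = 112.
Dividing both sides by 112: (x - 12)²/16 + (y - 5)²/7 = 1
Ellipse, center (12, 5), major axis horizontal; a² = 16, b² = 7.
c² = a² - b² = 9, so c = 3.
e = c/a = 3/4.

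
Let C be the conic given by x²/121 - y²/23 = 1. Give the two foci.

Center (0, 0). The positive term is the x-term, so the transverse axis is horizontal; a² = 121, b² = 23.
c² = a² + b² = 121 + 23 = 144, so c = 12.
Foci lie on the horizontal axis through the center: (h ± c, k).

(-12, 0) and (12, 0)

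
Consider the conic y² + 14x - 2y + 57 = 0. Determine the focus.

(-15/2, 1)

Only y is squared. Complete the square in y: (y - 1)² = -14(x + 4).
Vertex (-4, 1); 4p = -14 so p = -7/2. Opens left.
Focus is p units from the vertex along the axis: (h + p, k).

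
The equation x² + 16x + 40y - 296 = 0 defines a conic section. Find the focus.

Only x is squared. Complete the square in x: (x + 8)² = -40(y - 9).
Vertex (-8, 9); 4p = -40 so p = -10. Opens down.
Focus is p units from the vertex along the axis: (h, k + p).

(-8, -1)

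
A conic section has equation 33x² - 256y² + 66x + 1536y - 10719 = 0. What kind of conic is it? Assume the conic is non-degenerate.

hyperbola

No xy term. Coefficients of x² and y² are A = 33, C = -256.
A and C have opposite signs ⇒ hyperbola.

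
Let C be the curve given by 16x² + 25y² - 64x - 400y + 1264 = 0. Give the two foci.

(-1, 8) and (5, 8)

16(x² - 4x) + 25(y² - 16y) = -1264
Complete the square in x and y: 16(x - 2)² + 25(y - 8)² = -1264 + 64 + 1600 = 400
Divide through by 400 to get (x - 2)²/25 + (y - 8)²/16 = 1.
Ellipse, center (2, 8), major axis horizontal; a² = 25, b² = 16.
c² = a² - b² = 25 - 16 = 9, so c = 3.
Foci lie on the horizontal axis through the center: (h ± c, k).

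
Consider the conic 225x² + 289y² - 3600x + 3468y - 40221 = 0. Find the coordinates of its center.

Collect terms: 225(x² - 16x) + 289(y² + 12y) = 40221
Completing the square gives 225(x - 8)² + 289(y + 6)² = 40221 + 14400 + 10404 = 65025.
Divide by 65025: (x - 8)²/289 + (y + 6)²/225 = 1
Ellipse with center (8, -6).

(8, -6)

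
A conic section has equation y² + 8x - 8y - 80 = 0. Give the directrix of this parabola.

Only y is squared. Complete the square in y: (y - 4)² = -8(x - 12).
Vertex (12, 4); 4p = -8 so p = -2. Opens left.
Directrix is the vertical line x = h − p = 12 − (-2) = 14.

x = 14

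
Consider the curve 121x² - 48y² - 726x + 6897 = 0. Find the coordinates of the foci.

Group: 121(x² - 6x) -48y² = -6897
121(x - 3)² -48y² = -6897 + 1089 + 0 = -5808
Dividing both sides by -5808: y²/121 - (x - 3)²/48 = 1
Hyperbola, center (3, 0), transverse axis vertical; a² = 121, b² = 48.
c² = a² + b² = 121 + 48 = 169, so c = 13.
Foci lie on the vertical axis through the center: (h, k ± c).

(3, -13) and (3, 13)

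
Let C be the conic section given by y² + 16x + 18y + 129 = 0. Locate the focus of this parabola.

Only y is squared. Complete the square in y: (y + 9)² = -16(x + 3).
Vertex (-3, -9); 4p = -16 so p = -4. Opens left.
Focus is p units from the vertex along the axis: (h + p, k).

(-7, -9)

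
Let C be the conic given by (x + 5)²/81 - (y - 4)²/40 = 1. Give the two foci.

Center (-5, 4). The positive term is the x-term, so the transverse axis is horizontal; a² = 81, b² = 40.
c² = a² + b² = 81 + 40 = 121, so c = 11.
Foci lie on the horizontal axis through the center: (h ± c, k).

(-16, 4) and (6, 4)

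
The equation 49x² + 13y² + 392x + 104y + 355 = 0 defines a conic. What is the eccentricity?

Collect terms: 49(x² + 8x) + 13(y² + 8y) = -355
Complete the square in x and y: 49(x + 4)² + 13(y + 4)² = -355 + 784 + 208 = 637
Divide by 637: (x + 4)²/13 + (y + 4)²/49 = 1
Ellipse, center (-4, -4), major axis vertical; a² = 49, b² = 13.
c² = a² - b² = 36, so c = 6.
e = c/a = 6/7.

e = 6/7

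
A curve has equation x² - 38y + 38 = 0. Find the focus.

(0, 21/2)

Only x is squared. Complete the square in x: x² = 38(y - 1).
Vertex (0, 1); 4p = 38 so p = 19/2. Opens up.
Focus is p units from the vertex along the axis: (h, k + p).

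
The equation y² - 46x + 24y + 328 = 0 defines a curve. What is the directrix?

x = -15/2

Only y is squared. Complete the square in y: (y + 12)² = 46(x - 4).
Vertex (4, -12); 4p = 46 so p = 23/2. Opens right.
Directrix is the vertical line x = h − p = 4 − (23/2) = -15/2.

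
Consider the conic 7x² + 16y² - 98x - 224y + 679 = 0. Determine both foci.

(1, 7) and (13, 7)

Collect terms: 7(x² - 14x) + 16(y² - 14y) = -679
Complete the square: 7(x - 7)² + 16(y - 7)² = -679 + 343 + 784 = 448
Divide through by 448 to get (x - 7)²/64 + (y - 7)²/28 = 1.
Ellipse, center (7, 7), major axis horizontal; a² = 64, b² = 28.
c² = a² - b² = 64 - 28 = 36, so c = 6.
Foci lie on the horizontal axis through the center: (h ± c, k).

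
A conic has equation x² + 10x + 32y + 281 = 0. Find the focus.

Only x is squared. Complete the square in x: (x + 5)² = -32(y + 8).
Vertex (-5, -8); 4p = -32 so p = -8. Opens down.
Focus is p units from the vertex along the axis: (h, k + p).

(-5, -16)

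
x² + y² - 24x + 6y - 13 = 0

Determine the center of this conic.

Collect terms: (x² - 24x) + (y² + 6y) = 13
Complete the square: (x - 12)² + (y + 3)² = 13 + 144 + 9 = 166
So (x - 12)² + (y + 3)² = 166.
Circle centered at (12, -3) with r² = 166.

(12, -3)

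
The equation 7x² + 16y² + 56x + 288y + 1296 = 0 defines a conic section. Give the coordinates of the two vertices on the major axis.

(-8, -9) and (0, -9)

Group the x- and y-terms: 7(x² + 8x) + 16(y² + 18y) = -1296
Complete the square in x and y: 7(x + 4)² + 16(y + 9)² = -1296 + 112 + 1296 = 112
Divide by 112: (x + 4)²/16 + (y + 9)²/7 = 1
Ellipse, center (-4, -9), major axis horizontal; a² = 16, b² = 7.
a = 4. Vertices at (h ± a, k).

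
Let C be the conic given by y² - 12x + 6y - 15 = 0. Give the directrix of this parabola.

x = -5

Only y is squared. Complete the square in y: (y + 3)² = 12(x + 2).
Vertex (-2, -3); 4p = 12 so p = 3. Opens right.
Directrix is the vertical line x = h − p = -2 − (3) = -5.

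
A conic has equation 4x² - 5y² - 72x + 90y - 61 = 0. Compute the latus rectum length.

5

Collect terms: 4(x² - 18x) -5(y² - 18y) = 61
4(x - 9)² -5(y - 9)² = 61 + 324 - 405 = -20
Dividing both sides by -20: (y - 9)²/4 - (x - 9)²/5 = 1
Hyperbola, center (9, 9), transverse axis vertical; a² = 4, b² = 5.
Latus rectum length = 2b²/a = 2·5/2 = 5.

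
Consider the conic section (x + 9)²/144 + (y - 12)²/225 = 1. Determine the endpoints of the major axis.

Center (-9, 12). The larger denominator 225 sits under the y-term, so the major axis is vertical; a² = 225, b² = 144.
a = 15. Vertices at (h, k ± a).

(-9, -3) and (-9, 27)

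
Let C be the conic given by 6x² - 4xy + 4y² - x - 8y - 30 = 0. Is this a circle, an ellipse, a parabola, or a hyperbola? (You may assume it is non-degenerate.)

A = 6, B = -4, C = 4.
Discriminant B² − 4AC = (-4)² − 4·6·4 = -80.
B² − 4AC < 0 ⇒ ellipse.

ellipse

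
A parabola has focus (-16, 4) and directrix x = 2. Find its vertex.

(-7, 4)

The vertex is the midpoint between the focus and the directrix along the axis of symmetry.
Axis is horizontal (directrix is vertical). Vertex x-coordinate = (-16 + 2)/2 = -7; y-coordinate = 4.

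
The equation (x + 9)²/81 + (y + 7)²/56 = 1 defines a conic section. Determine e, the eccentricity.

Center (-9, -7). The larger denominator 81 sits under the x-term, so the major axis is horizontal; a² = 81, b² = 56.
c² = a² - b² = 25, so c = 5.
e = c/a = 5/9.

e = 5/9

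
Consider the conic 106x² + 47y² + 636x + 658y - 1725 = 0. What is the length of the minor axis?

Collect terms: 106(x² + 6x) + 47(y² + 14y) = 1725
106(x + 3)² + 47(y + 7)² = 1725 + 954 + 2303 = 4982
Dividing both sides by 4982: (x + 3)²/47 + (y + 7)²/106 = 1
Ellipse, center (-3, -7), major axis vertical; a² = 106, b² = 47.
b² = 47 so b = √47; the minor axis has length 2b = 2√47.

2√47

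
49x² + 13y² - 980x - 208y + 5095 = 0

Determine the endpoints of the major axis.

Group: 49(x² - 20x) + 13(y² - 16y) = -5095
Complete the square in x and y: 49(x - 10)² + 13(y - 8)² = -5095 + 4900 + 832 = 637
Divide by 637: (x - 10)²/13 + (y - 8)²/49 = 1
Ellipse, center (10, 8), major axis vertical; a² = 49, b² = 13.
a = 7. Vertices at (h, k ± a).

(10, 1) and (10, 15)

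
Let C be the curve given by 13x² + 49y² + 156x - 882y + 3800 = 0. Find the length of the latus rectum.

26/7

13(x² + 12x) + 49(y² - 18y) = -3800
13(x + 6)² + 49(y - 9)² = -3800 + 468 + 3969 = 637
Divide by 637: (x + 6)²/49 + (y - 9)²/13 = 1
Ellipse, center (-6, 9), major axis horizontal; a² = 49, b² = 13.
Latus rectum length = 2b²/a = 2·13/7 = 26/7.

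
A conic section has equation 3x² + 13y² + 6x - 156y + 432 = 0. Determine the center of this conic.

Rearranging, 3(x² + 2x) + 13(y² - 12y) = -432.
Completing the square gives 3(x + 1)² + 13(y - 6)² = -432 + 3 + 468 = 39.
Divide by 39: (x + 1)²/13 + (y - 6)²/3 = 1
Ellipse with center (-1, 6).

(-1, 6)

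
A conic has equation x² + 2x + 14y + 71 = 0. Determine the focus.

(-1, -17/2)

Only x is squared. Complete the square in x: (x + 1)² = -14(y + 5).
Vertex (-1, -5); 4p = -14 so p = -7/2. Opens down.
Focus is p units from the vertex along the axis: (h, k + p).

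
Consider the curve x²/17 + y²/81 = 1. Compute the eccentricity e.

e = 8/9

Center (0, 0). The larger denominator 81 sits under the y-term, so the major axis is vertical; a² = 81, b² = 17.
c² = a² - b² = 64, so c = 8.
e = c/a = 8/9.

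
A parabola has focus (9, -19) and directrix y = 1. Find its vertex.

The vertex is the midpoint between the focus and the directrix along the axis of symmetry.
Axis is vertical (directrix is horizontal). Vertex y-coordinate = (-19 + 1)/2 = -9; x-coordinate = 9.

(9, -9)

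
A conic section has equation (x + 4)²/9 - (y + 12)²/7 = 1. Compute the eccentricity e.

e = 4/3

Center (-4, -12). The positive term is the x-term, so the transverse axis is horizontal; a² = 9, b² = 7.
c² = a² + b² = 16, so c = 4.
e = c/a = 4/3.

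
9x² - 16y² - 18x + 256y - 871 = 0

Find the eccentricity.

Collect terms: 9(x² - 2x) -16(y² - 16y) = 871
Completing the square gives 9(x - 1)² -16(y - 8)² = 871 + 9 - 1024 = -144.
Divide by -144: (y - 8)²/9 - (x - 1)²/16 = 1
Hyperbola, center (1, 8), transverse axis vertical; a² = 9, b² = 16.
c² = a² + b² = 25, so c = 5.
e = c/a = 5/3.

e = 5/3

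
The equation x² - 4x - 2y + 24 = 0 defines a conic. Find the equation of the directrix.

Only x is squared. Complete the square in x: (x - 2)² = 2(y - 10).
Vertex (2, 10); 4p = 2 so p = 1/2. Opens up.
Directrix is the horizontal line y = k − p = 10 − (1/2) = 19/2.

y = 19/2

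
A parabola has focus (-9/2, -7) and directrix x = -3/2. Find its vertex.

(-3, -7)

The vertex is the midpoint between the focus and the directrix along the axis of symmetry.
Axis is horizontal (directrix is vertical). Vertex x-coordinate = (-9/2 + (-3/2))/2 = -3; y-coordinate = -7.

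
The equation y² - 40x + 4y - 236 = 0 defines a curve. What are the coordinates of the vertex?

Only y is squared. Complete the square in y: (y + 2)² = 40(x + 6).
Vertex (-6, -2); 4p = 40 so p = 10. Opens right.

(-6, -2)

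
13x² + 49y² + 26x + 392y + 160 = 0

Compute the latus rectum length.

Collect terms: 13(x² + 2x) + 49(y² + 8y) = -160
Complete the square: 13(x + 1)² + 49(y + 4)² = -160 + 13 + 784 = 637
Dividing both sides by 637: (x + 1)²/49 + (y + 4)²/13 = 1
Ellipse, center (-1, -4), major axis horizontal; a² = 49, b² = 13.
Latus rectum length = 2b²/a = 2·13/7 = 26/7.

26/7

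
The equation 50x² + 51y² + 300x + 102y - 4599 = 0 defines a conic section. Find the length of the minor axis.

20

50(x² + 6x) + 51(y² + 2y) = 4599
Complete the square: 50(x + 3)² + 51(y + 1)² = 4599 + 450 + 51 = 5100
Divide through by 5100 to get (x + 3)²/102 + (y + 1)²/100 = 1.
Ellipse, center (-3, -1), major axis horizontal; a² = 102, b² = 100.
b² = 100 so b = 10; the minor axis has length 2b = 20.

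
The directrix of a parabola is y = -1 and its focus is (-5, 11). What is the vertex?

(-5, 5)

The vertex is the midpoint between the focus and the directrix along the axis of symmetry.
Axis is vertical (directrix is horizontal). Vertex y-coordinate = (11 + (-1))/2 = 5; x-coordinate = -5.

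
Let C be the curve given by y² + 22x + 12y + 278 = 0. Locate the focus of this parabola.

(-33/2, -6)

Only y is squared. Complete the square in y: (y + 6)² = -22(x + 11).
Vertex (-11, -6); 4p = -22 so p = -11/2. Opens left.
Focus is p units from the vertex along the axis: (h + p, k).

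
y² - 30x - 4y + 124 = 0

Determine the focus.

Only y is squared. Complete the square in y: (y - 2)² = 30(x - 4).
Vertex (4, 2); 4p = 30 so p = 15/2. Opens right.
Focus is p units from the vertex along the axis: (h + p, k).

(23/2, 2)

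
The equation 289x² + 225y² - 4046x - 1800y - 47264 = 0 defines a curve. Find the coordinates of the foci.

(7, -4) and (7, 12)

Group the x- and y-terms: 289(x² - 14x) + 225(y² - 8y) = 47264
Complete the square in x and y: 289(x - 7)² + 225(y - 4)² = 47264 + 14161 + 3600 = 65025
Divide by 65025: (x - 7)²/225 + (y - 4)²/289 = 1
Ellipse, center (7, 4), major axis vertical; a² = 289, b² = 225.
c² = a² - b² = 289 - 225 = 64, so c = 8.
Foci lie on the vertical axis through the center: (h, k ± c).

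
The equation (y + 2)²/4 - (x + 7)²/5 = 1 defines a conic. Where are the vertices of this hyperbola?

(-7, -4) and (-7, 0)

Center (-7, -2). The positive term is the y-term, so the transverse axis is vertical; a² = 4, b² = 5.
a = 2. Vertices at (h, k ± a).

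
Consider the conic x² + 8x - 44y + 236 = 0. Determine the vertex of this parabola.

Only x is squared. Complete the square in x: (x + 4)² = 44(y - 5).
Vertex (-4, 5); 4p = 44 so p = 11. Opens up.

(-4, 5)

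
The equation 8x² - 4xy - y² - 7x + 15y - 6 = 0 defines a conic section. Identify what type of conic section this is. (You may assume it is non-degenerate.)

hyperbola

A = 8, B = -4, C = -1.
Discriminant B² − 4AC = (-4)² − 4·8·(-1) = 48.
B² − 4AC > 0 ⇒ hyperbola.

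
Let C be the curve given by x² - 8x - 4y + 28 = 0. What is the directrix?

y = 2

Only x is squared. Complete the square in x: (x - 4)² = 4(y - 3).
Vertex (4, 3); 4p = 4 so p = 1. Opens up.
Directrix is the horizontal line y = k − p = 3 − (1) = 2.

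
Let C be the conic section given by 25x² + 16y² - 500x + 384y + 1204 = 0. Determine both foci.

(10, -21) and (10, -3)

25(x² - 20x) + 16(y² + 24y) = -1204
Complete the square in x and y: 25(x - 10)² + 16(y + 12)² = -1204 + 2500 + 2304 = 3600
Dividing both sides by 3600: (x - 10)²/144 + (y + 12)²/225 = 1
Ellipse, center (10, -12), major axis vertical; a² = 225, b² = 144.
c² = a² - b² = 225 - 144 = 81, so c = 9.
Foci lie on the vertical axis through the center: (h, k ± c).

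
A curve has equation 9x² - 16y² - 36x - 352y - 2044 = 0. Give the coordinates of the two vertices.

(-2, -11) and (6, -11)

Rearranging, 9(x² - 4x) -16(y² + 22y) = 2044.
Complete the square in x and y: 9(x - 2)² -16(y + 11)² = 2044 + 36 - 1936 = 144
Divide by 144: (x - 2)²/16 - (y + 11)²/9 = 1
Hyperbola, center (2, -11), transverse axis horizontal; a² = 16, b² = 9.
a = 4. Vertices at (h ± a, k).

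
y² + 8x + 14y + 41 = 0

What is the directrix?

x = 3

Only y is squared. Complete the square in y: (y + 7)² = -8(x - 1).
Vertex (1, -7); 4p = -8 so p = -2. Opens left.
Directrix is the vertical line x = h − p = 1 − (-2) = 3.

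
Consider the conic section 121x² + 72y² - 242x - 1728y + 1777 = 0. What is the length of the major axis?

22

121(x² - 2x) + 72(y² - 24y) = -1777
Completing the square gives 121(x - 1)² + 72(y - 12)² = -1777 + 121 + 10368 = 8712.
Divide by 8712: (x - 1)²/72 + (y - 12)²/121 = 1
Ellipse, center (1, 12), major axis vertical; a² = 121, b² = 72.
a² = 121 so a = 11; the major axis has length 2a = 22.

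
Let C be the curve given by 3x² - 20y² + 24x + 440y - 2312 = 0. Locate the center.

(-4, 11)

Collect terms: 3(x² + 8x) -20(y² - 22y) = 2312
Complete the square: 3(x + 4)² -20(y - 11)² = 2312 + 48 - 2420 = -60
Divide by -60: (y - 11)²/3 - (x + 4)²/20 = 1
Hyperbola with center (-4, 11).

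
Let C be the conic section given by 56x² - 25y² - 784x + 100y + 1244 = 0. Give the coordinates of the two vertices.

(2, 2) and (12, 2)

Collect terms: 56(x² - 14x) -25(y² - 4y) = -1244
Completing the square gives 56(x - 7)² -25(y - 2)² = -1244 + 2744 - 100 = 1400.
Divide through by 1400 to get (x - 7)²/25 - (y - 2)²/56 = 1.
Hyperbola, center (7, 2), transverse axis horizontal; a² = 25, b² = 56.
a = 5. Vertices at (h ± a, k).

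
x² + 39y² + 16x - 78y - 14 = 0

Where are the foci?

(-8 - √114, 1) and (-8 + √114, 1)

Group: (x² + 16x) + 39(y² - 2y) = 14
Complete the square in x and y: (x + 8)² + 39(y - 1)² = 14 + 64 + 39 = 117
Divide through by 117 to get (x + 8)²/117 + (y - 1)²/3 = 1.
Ellipse, center (-8, 1), major axis horizontal; a² = 117, b² = 3.
c² = a² - b² = 117 - 3 = 114, so c = √114.
Foci lie on the horizontal axis through the center: (h ± c, k).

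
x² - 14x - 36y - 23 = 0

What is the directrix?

Only x is squared. Complete the square in x: (x - 7)² = 36(y + 2).
Vertex (7, -2); 4p = 36 so p = 9. Opens up.
Directrix is the horizontal line y = k − p = -2 − (9) = -11.

y = -11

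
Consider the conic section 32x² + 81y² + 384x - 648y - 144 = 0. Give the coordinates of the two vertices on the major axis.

Collect terms: 32(x² + 12x) + 81(y² - 8y) = 144
Complete the square in x and y: 32(x + 6)² + 81(y - 4)² = 144 + 1152 + 1296 = 2592
Dividing both sides by 2592: (x + 6)²/81 + (y - 4)²/32 = 1
Ellipse, center (-6, 4), major axis horizontal; a² = 81, b² = 32.
a = 9. Vertices at (h ± a, k).

(-15, 4) and (3, 4)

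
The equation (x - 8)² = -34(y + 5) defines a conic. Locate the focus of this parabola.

Vertex (8, -5); 4p = -34 so p = -17/2. Opens down.
Focus is p units from the vertex along the axis: (h, k + p).

(8, -27/2)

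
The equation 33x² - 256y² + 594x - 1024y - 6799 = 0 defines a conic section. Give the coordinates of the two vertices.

Group: 33(x² + 18x) -256(y² + 4y) = 6799
Completing the square gives 33(x + 9)² -256(y + 2)² = 6799 + 2673 - 1024 = 8448.
Dividing both sides by 8448: (x + 9)²/256 - (y + 2)²/33 = 1
Hyperbola, center (-9, -2), transverse axis horizontal; a² = 256, b² = 33.
a = 16. Vertices at (h ± a, k).

(-25, -2) and (7, -2)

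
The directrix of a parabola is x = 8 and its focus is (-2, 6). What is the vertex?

(3, 6)

The vertex is the midpoint between the focus and the directrix along the axis of symmetry.
Axis is horizontal (directrix is vertical). Vertex x-coordinate = (-2 + 8)/2 = 3; y-coordinate = 6.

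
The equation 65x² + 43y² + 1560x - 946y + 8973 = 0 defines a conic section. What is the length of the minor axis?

2√86

65(x² + 24x) + 43(y² - 22y) = -8973
Completing the square gives 65(x + 12)² + 43(y - 11)² = -8973 + 9360 + 5203 = 5590.
Dividing both sides by 5590: (x + 12)²/86 + (y - 11)²/130 = 1
Ellipse, center (-12, 11), major axis vertical; a² = 130, b² = 86.
b² = 86 so b = √86; the minor axis has length 2b = 2√86.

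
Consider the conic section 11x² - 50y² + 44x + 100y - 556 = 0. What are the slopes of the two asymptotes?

√22/10 and -√22/10

Group the x- and y-terms: 11(x² + 4x) -50(y² - 2y) = 556
Completing the square gives 11(x + 2)² -50(y - 1)² = 556 + 44 - 50 = 550.
Divide through by 550 to get (x + 2)²/50 - (y - 1)²/11 = 1.
Hyperbola, center (-2, 1), transverse axis horizontal; a² = 50, b² = 11.
For a horizontal hyperbola the asymptotes have slope ±b/a.
Here that is ±√11/5√2 = ±√22/10.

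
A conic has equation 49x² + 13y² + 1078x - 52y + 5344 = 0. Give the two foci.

(-11, -4) and (-11, 8)

49(x² + 22x) + 13(y² - 4y) = -5344
Completing the square gives 49(x + 11)² + 13(y - 2)² = -5344 + 5929 + 52 = 637.
Divide by 637: (x + 11)²/13 + (y - 2)²/49 = 1
Ellipse, center (-11, 2), major axis vertical; a² = 49, b² = 13.
c² = a² - b² = 49 - 13 = 36, so c = 6.
Foci lie on the vertical axis through the center: (h, k ± c).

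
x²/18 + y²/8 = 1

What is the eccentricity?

e = √5/3

Center (0, 0). The larger denominator 18 sits under the x-term, so the major axis is horizontal; a² = 18, b² = 8.
c² = a² - b² = 10, so c = √10.
e = c/a = √10/3√2 = √5/3.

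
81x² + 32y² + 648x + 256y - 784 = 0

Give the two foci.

81(x² + 8x) + 32(y² + 8y) = 784
Completing the square gives 81(x + 4)² + 32(y + 4)² = 784 + 1296 + 512 = 2592.
Dividing both sides by 2592: (x + 4)²/32 + (y + 4)²/81 = 1
Ellipse, center (-4, -4), major axis vertical; a² = 81, b² = 32.
c² = a² - b² = 81 - 32 = 49, so c = 7.
Foci lie on the vertical axis through the center: (h, k ± c).

(-4, -11) and (-4, 3)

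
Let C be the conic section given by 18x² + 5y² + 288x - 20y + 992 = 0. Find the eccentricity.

Group: 18(x² + 16x) + 5(y² - 4y) = -992
Complete the square: 18(x + 8)² + 5(y - 2)² = -992 + 1152 + 20 = 180
Divide by 180: (x + 8)²/10 + (y - 2)²/36 = 1
Ellipse, center (-8, 2), major axis vertical; a² = 36, b² = 10.
c² = a² - b² = 26, so c = √26.
e = c/a = √26/6.

e = √26/6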